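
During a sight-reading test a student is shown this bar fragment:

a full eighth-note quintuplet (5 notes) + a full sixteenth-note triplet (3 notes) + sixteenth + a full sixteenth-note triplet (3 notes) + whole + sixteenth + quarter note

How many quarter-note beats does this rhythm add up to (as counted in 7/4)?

One quarter-note beat = 4 sixteenth notes.
Express everything in sixteenth notes: a full eighth-note quintuplet (5 notes) (five quintuplet eighths span one half) = 8; a full sixteenth-note triplet (3 notes) (three triplet sixteenths span one eighth) = 2; sixteenth = 1; a full sixteenth-note triplet (3 notes) (three triplet sixteenths span one eighth) = 2; whole = 16; sixteenth = 1; quarter note = 4.
Total: 8 + 2 + 1 + 2 + 16 + 1 + 4 = 34.
34 ÷ 4 = 8.5 beats.

8.5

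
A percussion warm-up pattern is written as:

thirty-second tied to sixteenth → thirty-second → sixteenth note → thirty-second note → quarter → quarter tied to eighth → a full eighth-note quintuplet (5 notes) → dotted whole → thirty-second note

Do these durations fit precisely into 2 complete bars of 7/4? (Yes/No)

One bar of 7/4 = 56 thirty-second notes, so 2 bars = 112.
Convert each value to thirty-second notes: thirty-second tied to sixteenth (thirty-second + sixteenth) = 3; thirty-second = 1; sixteenth note = 2; thirty-second note = 1; quarter = 8; quarter tied to eighth (quarter + eighth) = 12; a full eighth-note quintuplet (5 notes) (five quintuplet eighths span one half) = 16; dotted whole = 48; thirty-second note = 1.
Total: 3 + 1 + 2 + 1 + 8 + 12 + 16 + 48 + 1 = 92.
92 falls short of 112, so the answer is No.

No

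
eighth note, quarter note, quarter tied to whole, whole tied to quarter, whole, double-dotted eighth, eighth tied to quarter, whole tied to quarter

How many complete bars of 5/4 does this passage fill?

One bar of 5/4 = 40 thirty-second notes.
Express everything in thirty-second notes: eighth note = 4; quarter note = 8; quarter tied to whole (quarter + whole) = 40; whole tied to quarter (whole + quarter) = 40; whole = 32; double-dotted eighth = 7; eighth tied to quarter (eighth + quarter) = 12; whole tied to quarter (whole + quarter) = 40.
Total: 4 + 8 + 40 + 40 + 32 + 7 + 12 + 40 = 183.
183 ÷ 40 = 4 complete bars with 23 left over.

4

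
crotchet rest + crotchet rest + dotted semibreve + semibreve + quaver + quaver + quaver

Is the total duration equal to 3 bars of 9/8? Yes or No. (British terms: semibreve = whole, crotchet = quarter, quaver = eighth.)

One bar of 9/8 = 9 eighth notes, so 3 bars = 27.
In eighth notes: crotchet rest = 2; crotchet rest = 2; dotted semibreve = 12; semibreve = 8; quaver = 1; quaver = 1; quaver = 1.
Adding: 2 + 2 + 12 + 8 + 1 + 1 + 1 = 27.
27 equals 27, so the answer is Yes.

Yes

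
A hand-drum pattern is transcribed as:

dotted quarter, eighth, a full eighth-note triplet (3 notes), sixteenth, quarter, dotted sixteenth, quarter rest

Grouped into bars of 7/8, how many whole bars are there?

1

One bar of 7/8 = 28 thirty-second notes.
Express everything in thirty-second notes: dotted quarter = 12; eighth = 4; a full eighth-note triplet (3 notes) (three triplet eighths span one quarter) = 8; sixteenth = 2; quarter = 8; dotted sixteenth = 3; quarter rest = 8.
Altogether 12 + 4 + 8 + 2 + 8 + 3 + 8 = 45.
45 ÷ 28 = 1 complete bar with 17 left over.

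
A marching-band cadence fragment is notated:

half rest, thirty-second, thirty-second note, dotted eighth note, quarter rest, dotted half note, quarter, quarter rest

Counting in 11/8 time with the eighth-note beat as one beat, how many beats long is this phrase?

18

One eighth-note beat = 4 thirty-second notes.
Convert each value to thirty-second notes: half rest = 16; thirty-second = 1; thirty-second note = 1; dotted eighth note = 6; quarter rest = 8; dotted half note = 24; quarter = 8; quarter rest = 8.
Total: 16 + 1 + 1 + 6 + 8 + 24 + 8 + 8 = 72.
72 ÷ 4 = 18 beats.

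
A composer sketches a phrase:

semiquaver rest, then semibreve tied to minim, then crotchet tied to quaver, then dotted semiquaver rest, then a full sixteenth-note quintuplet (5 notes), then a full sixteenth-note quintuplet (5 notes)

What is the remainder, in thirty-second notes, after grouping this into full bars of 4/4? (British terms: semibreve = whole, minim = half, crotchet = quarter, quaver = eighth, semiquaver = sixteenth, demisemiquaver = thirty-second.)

One bar of 4/4 = 32 thirty-second notes.
Express everything in thirty-second notes: semiquaver rest = 2; semibreve tied to minim (semibreve + minim) = 48; crotchet tied to quaver (crotchet + quaver) = 12; dotted semiquaver rest = 3; a full sixteenth-note quintuplet (5 notes) (five quintuplet sixteenths span one quarter) = 8; a full sixteenth-note quintuplet (5 notes) (five quintuplet sixteenths span one quarter) = 8.
Adding: 2 + 48 + 12 + 3 + 8 + 8 = 81.
81 ÷ 32 = 2 complete bars with 17 thirty-second notes remaining.

17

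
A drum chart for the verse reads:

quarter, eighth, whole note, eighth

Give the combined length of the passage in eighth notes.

12

Working in eighth notes: quarter = 2; eighth = 1; whole note = 8; eighth = 1.
Total: 2 + 1 + 8 + 1 = 12 eighth notes.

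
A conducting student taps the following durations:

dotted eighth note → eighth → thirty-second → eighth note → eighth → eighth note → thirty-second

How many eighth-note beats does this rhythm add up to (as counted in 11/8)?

One eighth-note beat = 4 thirty-second notes.
Express everything in thirty-second notes: dotted eighth note = 6; eighth = 4; thirty-second = 1; eighth note = 4; eighth = 4; eighth note = 4; thirty-second = 1.
Adding: 6 + 4 + 1 + 4 + 4 + 4 + 1 = 24.
24 ÷ 4 = 6 beats.

6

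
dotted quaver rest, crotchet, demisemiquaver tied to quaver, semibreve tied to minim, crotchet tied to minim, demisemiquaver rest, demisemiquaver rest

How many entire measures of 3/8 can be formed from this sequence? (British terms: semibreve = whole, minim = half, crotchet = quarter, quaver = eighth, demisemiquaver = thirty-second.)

One bar of 3/8 = 12 thirty-second notes.
Convert each value to thirty-second notes: dotted quaver rest = 6; crotchet = 8; demisemiquaver tied to quaver (demisemiquaver + quaver) = 5; semibreve tied to minim (semibreve + minim) = 48; crotchet tied to minim (crotchet + minim) = 24; demisemiquaver rest = 1; demisemiquaver rest = 1.
Sum: 6 + 8 + 5 + 48 + 24 + 1 + 1 = 93.
93 ÷ 12 = 7 complete bars with 9 left over.

7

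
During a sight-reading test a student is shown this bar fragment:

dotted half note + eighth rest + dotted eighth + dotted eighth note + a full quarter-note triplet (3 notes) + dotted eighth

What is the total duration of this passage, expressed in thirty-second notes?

62

Working in thirty-second notes: dotted half note = 24; eighth rest = 4; dotted eighth = 6; dotted eighth note = 6; a full quarter-note triplet (3 notes) (three triplet quarters span one half) = 16; dotted eighth = 6.
Sum: 24 + 4 + 6 + 6 + 16 + 6 = 62 thirty-second notes.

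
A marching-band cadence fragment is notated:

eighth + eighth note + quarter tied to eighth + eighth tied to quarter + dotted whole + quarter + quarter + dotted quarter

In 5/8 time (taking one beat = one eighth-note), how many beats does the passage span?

One eighth-note beat = 2 sixteenth notes.
In sixteenth notes: eighth = 2; eighth note = 2; quarter tied to eighth (quarter + eighth) = 6; eighth tied to quarter (eighth + quarter) = 6; dotted whole = 24; quarter = 4; quarter = 4; dotted quarter = 6.
Total: 2 + 2 + 6 + 6 + 24 + 4 + 4 + 6 = 54.
54 ÷ 2 = 27 beats.

27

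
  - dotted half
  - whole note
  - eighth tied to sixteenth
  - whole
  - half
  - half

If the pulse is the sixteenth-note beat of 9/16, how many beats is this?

63

One sixteenth-note beat = 2 thirty-second notes.
Each duration in thirty-second notes: dotted half = 24; whole note = 32; eighth tied to sixteenth (eighth + sixteenth) = 6; whole = 32; half = 16; half = 16.
Total: 24 + 32 + 6 + 32 + 16 + 16 = 126.
126 ÷ 2 = 63 beats.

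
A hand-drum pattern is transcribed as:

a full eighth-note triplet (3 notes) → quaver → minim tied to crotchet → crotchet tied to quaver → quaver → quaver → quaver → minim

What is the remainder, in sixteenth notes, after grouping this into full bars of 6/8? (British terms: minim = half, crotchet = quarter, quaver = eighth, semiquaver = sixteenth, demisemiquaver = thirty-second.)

2

One bar of 6/8 = 6 eighth notes.
Express everything in eighth notes: a full eighth-note triplet (3 notes) (three triplet eighths span one quarter) = 2; quaver = 1; minim tied to crotchet (minim + crotchet) = 6; crotchet tied to quaver (crotchet + quaver) = 3; quaver = 1; quaver = 1; quaver = 1; minim = 4.
Adding: 2 + 1 + 6 + 3 + 1 + 1 + 1 + 4 = 19.
19 ÷ 6 = 3 complete bars with 1 eighth note remaining = 2 sixteenth notes.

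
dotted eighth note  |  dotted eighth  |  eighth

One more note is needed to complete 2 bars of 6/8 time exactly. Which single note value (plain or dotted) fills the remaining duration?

whole note

2 bars of 6/8 = 24 sixteenth notes.
Convert each value to sixteenth notes: dotted eighth note = 3; dotted eighth = 3; eighth = 2.
Altogether 3 + 3 + 2 = 8.
Remaining: 24 − 8 = 16 sixteenth notes, which is a whole note.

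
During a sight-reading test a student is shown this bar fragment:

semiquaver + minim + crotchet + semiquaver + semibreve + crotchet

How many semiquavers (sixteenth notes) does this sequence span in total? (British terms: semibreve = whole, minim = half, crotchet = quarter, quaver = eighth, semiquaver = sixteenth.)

Convert each value to sixteenth notes: semiquaver = 1; minim = 8; crotchet = 4; semiquaver = 1; semibreve = 16; crotchet = 4.
Altogether 1 + 8 + 4 + 1 + 16 + 4 = 34 sixteenth notes.

34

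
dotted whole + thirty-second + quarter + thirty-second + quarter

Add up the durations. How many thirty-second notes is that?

Convert each value to thirty-second notes: dotted whole = 48; thirty-second = 1; quarter = 8; thirty-second = 1; quarter = 8.
Sum: 48 + 1 + 8 + 1 + 8 = 66 thirty-second notes.

66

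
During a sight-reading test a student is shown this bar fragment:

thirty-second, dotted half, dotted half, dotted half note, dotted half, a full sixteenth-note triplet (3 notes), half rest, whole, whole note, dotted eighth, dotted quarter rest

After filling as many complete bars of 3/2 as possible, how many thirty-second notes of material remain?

7

One bar of 3/2 = 48 thirty-second notes.
Each duration in thirty-second notes: thirty-second = 1; dotted half = 24; dotted half = 24; dotted half note = 24; dotted half = 24; a full sixteenth-note triplet (3 notes) (three triplet sixteenths span one eighth) = 4; half rest = 16; whole = 32; whole note = 32; dotted eighth = 6; dotted quarter rest = 12.
Adding: 1 + 24 + 24 + 24 + 24 + 4 + 16 + 32 + 32 + 6 + 12 = 199.
199 ÷ 48 = 4 complete bars with 7 thirty-second notes remaining.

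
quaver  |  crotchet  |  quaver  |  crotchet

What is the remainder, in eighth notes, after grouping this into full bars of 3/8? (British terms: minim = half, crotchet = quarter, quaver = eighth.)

0

One bar of 3/8 = 3 eighth notes.
Convert each value to eighth notes: quaver = 1; crotchet = 2; quaver = 1; crotchet = 2.
Sum: 1 + 2 + 1 + 2 = 6.
6 ÷ 3 = 2 complete bars with 0 eighth notes remaining.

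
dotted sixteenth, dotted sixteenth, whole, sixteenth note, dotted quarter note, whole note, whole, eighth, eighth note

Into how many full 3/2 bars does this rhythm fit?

2

One bar of 3/2 = 48 thirty-second notes.
Express everything in thirty-second notes: dotted sixteenth = 3; dotted sixteenth = 3; whole = 32; sixteenth note = 2; dotted quarter note = 12; whole note = 32; whole = 32; eighth = 4; eighth note = 4.
Sum: 3 + 3 + 32 + 2 + 12 + 32 + 32 + 4 + 4 = 124.
124 ÷ 48 = 2 complete bars with 28 left over.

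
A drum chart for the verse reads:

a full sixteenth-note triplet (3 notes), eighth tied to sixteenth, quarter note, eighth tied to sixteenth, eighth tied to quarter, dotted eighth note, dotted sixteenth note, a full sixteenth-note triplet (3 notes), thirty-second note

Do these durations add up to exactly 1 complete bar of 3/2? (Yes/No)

One bar of 3/2 = 48 thirty-second notes.
Working in thirty-second notes: a full sixteenth-note triplet (3 notes) (three triplet sixteenths span one eighth) = 4; eighth tied to sixteenth (eighth + sixteenth) = 6; quarter note = 8; eighth tied to sixteenth (eighth + sixteenth) = 6; eighth tied to quarter (eighth + quarter) = 12; dotted eighth note = 6; dotted sixteenth note = 3; a full sixteenth-note triplet (3 notes) (three triplet sixteenths span one eighth) = 4; thirty-second note = 1.
Sum: 4 + 6 + 8 + 6 + 12 + 6 + 3 + 4 + 1 = 50.
50 exceeds 48, so the answer is No.

No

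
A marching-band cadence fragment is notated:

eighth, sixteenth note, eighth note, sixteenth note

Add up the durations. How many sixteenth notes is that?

6

Each duration in sixteenth notes: eighth = 2; sixteenth note = 1; eighth note = 2; sixteenth note = 1.
Altogether 2 + 1 + 2 + 1 = 6 sixteenth notes.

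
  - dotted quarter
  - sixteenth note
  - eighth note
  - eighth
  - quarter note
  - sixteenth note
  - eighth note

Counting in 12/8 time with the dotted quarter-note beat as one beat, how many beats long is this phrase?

One dotted quarter-note beat = 6 sixteenth notes.
Express everything in sixteenth notes: dotted quarter = 6; sixteenth note = 1; eighth note = 2; eighth = 2; quarter note = 4; sixteenth note = 1; eighth note = 2.
Altogether 6 + 1 + 2 + 2 + 4 + 1 + 2 = 18.
18 ÷ 6 = 3 beats.

3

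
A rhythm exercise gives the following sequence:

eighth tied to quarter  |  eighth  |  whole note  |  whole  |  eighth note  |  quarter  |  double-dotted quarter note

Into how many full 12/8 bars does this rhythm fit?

One bar of 12/8 = 24 sixteenth notes.
Working in sixteenth notes: eighth tied to quarter (eighth + quarter) = 6; eighth = 2; whole note = 16; whole = 16; eighth note = 2; quarter = 4; double-dotted quarter note = 7.
Sum: 6 + 2 + 16 + 16 + 2 + 4 + 7 = 53.
53 ÷ 24 = 2 complete bars with 5 left over.

2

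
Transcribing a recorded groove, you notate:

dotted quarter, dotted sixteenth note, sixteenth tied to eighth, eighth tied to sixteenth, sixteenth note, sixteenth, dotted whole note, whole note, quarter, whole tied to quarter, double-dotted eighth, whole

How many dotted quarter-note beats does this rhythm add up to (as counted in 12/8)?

16.5

One dotted quarter-note beat = 12 thirty-second notes.
Working in thirty-second notes: dotted quarter = 12; dotted sixteenth note = 3; sixteenth tied to eighth (sixteenth + eighth) = 6; eighth tied to sixteenth (eighth + sixteenth) = 6; sixteenth note = 2; sixteenth = 2; dotted whole note = 48; whole note = 32; quarter = 8; whole tied to quarter (whole + quarter) = 40; double-dotted eighth = 7; whole = 32.
Adding: 12 + 3 + 6 + 6 + 2 + 2 + 48 + 32 + 8 + 40 + 7 + 32 = 198.
198 ÷ 12 = 16.5 beats.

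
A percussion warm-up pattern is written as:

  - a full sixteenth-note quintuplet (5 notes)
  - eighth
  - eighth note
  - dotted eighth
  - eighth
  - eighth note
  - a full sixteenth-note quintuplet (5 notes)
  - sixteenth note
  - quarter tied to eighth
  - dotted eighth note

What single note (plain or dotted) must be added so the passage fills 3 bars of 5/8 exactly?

3 bars of 5/8 = 30 sixteenth notes.
Convert each value to sixteenth notes: a full sixteenth-note quintuplet (5 notes) (five quintuplet sixteenths span one quarter) = 4; eighth = 2; eighth note = 2; dotted eighth = 3; eighth = 2; eighth note = 2; a full sixteenth-note quintuplet (5 notes) (five quintuplet sixteenths span one quarter) = 4; sixteenth note = 1; quarter tied to eighth (quarter + eighth) = 6; dotted eighth note = 3.
Adding: 4 + 2 + 2 + 3 + 2 + 2 + 4 + 1 + 6 + 3 = 29.
Remaining: 30 − 29 = 1 sixteenth note, which is a sixteenth note.

sixteenth note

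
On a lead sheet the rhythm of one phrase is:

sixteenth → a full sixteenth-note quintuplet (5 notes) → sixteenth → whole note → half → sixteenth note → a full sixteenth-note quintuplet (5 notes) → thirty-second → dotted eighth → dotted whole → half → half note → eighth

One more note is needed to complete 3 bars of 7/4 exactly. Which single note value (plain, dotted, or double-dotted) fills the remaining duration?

double-dotted eighth note

3 bars of 7/4 = 168 thirty-second notes.
Express everything in thirty-second notes: sixteenth = 2; a full sixteenth-note quintuplet (5 notes) (five quintuplet sixteenths span one quarter) = 8; sixteenth = 2; whole note = 32; half = 16; sixteenth note = 2; a full sixteenth-note quintuplet (5 notes) (five quintuplet sixteenths span one quarter) = 8; thirty-second = 1; dotted eighth = 6; dotted whole = 48; half = 16; half note = 16; eighth = 4.
Adding: 2 + 8 + 2 + 32 + 16 + 2 + 8 + 1 + 6 + 48 + 16 + 16 + 4 = 161.
Remaining: 168 − 161 = 7 thirty-second notes, which is a double-dotted eighth note.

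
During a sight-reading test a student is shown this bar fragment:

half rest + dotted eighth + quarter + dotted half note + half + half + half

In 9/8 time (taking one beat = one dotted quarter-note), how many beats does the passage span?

8.5

One dotted quarter-note beat = 6 sixteenth notes.
Working in sixteenth notes: half rest = 8; dotted eighth = 3; quarter = 4; dotted half note = 12; half = 8; half = 8; half = 8.
Adding: 8 + 3 + 4 + 12 + 8 + 8 + 8 = 51.
51 ÷ 6 = 8.5 beats.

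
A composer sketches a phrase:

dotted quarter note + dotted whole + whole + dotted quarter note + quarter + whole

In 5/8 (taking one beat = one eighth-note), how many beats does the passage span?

One eighth-note beat = 2 sixteenth notes.
Working in sixteenth notes: dotted quarter note = 6; dotted whole = 24; whole = 16; dotted quarter note = 6; quarter = 4; whole = 16.
Sum: 6 + 24 + 16 + 6 + 4 + 16 = 72.
72 ÷ 2 = 36 beats.

36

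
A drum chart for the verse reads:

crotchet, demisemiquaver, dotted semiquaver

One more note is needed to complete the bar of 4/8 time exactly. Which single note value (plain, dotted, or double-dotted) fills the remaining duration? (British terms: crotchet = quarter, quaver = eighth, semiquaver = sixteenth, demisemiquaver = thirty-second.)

eighth note

The bar of 4/8 = 16 thirty-second notes.
Working in thirty-second notes: crotchet = 8; demisemiquaver = 1; dotted semiquaver = 3.
Total: 8 + 1 + 3 = 12.
Remaining: 16 − 12 = 4 thirty-second notes, which is a eighth note.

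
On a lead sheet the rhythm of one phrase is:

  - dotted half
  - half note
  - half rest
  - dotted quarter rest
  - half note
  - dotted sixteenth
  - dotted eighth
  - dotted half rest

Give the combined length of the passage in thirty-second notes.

117

Each duration in thirty-second notes: dotted half = 24; half note = 16; half rest = 16; dotted quarter rest = 12; half note = 16; dotted sixteenth = 3; dotted eighth = 6; dotted half rest = 24.
Altogether 24 + 16 + 16 + 12 + 16 + 3 + 6 + 24 = 117 thirty-second notes.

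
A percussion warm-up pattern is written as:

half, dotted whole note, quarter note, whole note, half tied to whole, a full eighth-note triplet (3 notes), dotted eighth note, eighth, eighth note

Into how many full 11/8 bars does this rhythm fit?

One bar of 11/8 = 22 sixteenth notes.
In sixteenth notes: half = 8; dotted whole note = 24; quarter note = 4; whole note = 16; half tied to whole (half + whole) = 24; a full eighth-note triplet (3 notes) (three triplet eighths span one quarter) = 4; dotted eighth note = 3; eighth = 2; eighth note = 2.
Adding: 8 + 24 + 4 + 16 + 24 + 4 + 3 + 2 + 2 = 87.
87 ÷ 22 = 3 complete bars with 21 left over.

3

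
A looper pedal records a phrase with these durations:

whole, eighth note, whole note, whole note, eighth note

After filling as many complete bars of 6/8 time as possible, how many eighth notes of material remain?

2

One bar of 6/8 = 6 eighth notes.
Express everything in eighth notes: whole = 8; eighth note = 1; whole note = 8; whole note = 8; eighth note = 1.
Sum: 8 + 1 + 8 + 8 + 1 = 26.
26 ÷ 6 = 4 complete bars with 2 eighth notes remaining.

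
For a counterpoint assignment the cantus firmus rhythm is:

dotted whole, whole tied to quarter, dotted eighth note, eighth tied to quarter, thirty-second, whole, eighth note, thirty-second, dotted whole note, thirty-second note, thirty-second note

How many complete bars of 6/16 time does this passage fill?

One bar of 6/16 = 12 thirty-second notes.
In thirty-second notes: dotted whole = 48; whole tied to quarter (whole + quarter) = 40; dotted eighth note = 6; eighth tied to quarter (eighth + quarter) = 12; thirty-second = 1; whole = 32; eighth note = 4; thirty-second = 1; dotted whole note = 48; thirty-second note = 1; thirty-second note = 1.
Total: 48 + 40 + 6 + 12 + 1 + 32 + 4 + 1 + 48 + 1 + 1 = 194.
194 ÷ 12 = 16 complete bars with 2 left over.

16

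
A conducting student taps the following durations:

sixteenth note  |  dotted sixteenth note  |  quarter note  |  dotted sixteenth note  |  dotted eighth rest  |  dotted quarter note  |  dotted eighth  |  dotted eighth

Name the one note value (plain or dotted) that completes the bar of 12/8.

sixteenth note

The bar of 12/8 = 48 thirty-second notes.
Working in thirty-second notes: sixteenth note = 2; dotted sixteenth note = 3; quarter note = 8; dotted sixteenth note = 3; dotted eighth rest = 6; dotted quarter note = 12; dotted eighth = 6; dotted eighth = 6.
Total: 2 + 3 + 8 + 3 + 6 + 12 + 6 + 6 = 46.
Remaining: 48 − 46 = 2 thirty-second notes, which is a sixteenth note.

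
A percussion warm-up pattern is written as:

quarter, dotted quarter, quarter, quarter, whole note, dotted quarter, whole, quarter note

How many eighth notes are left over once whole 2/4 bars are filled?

One bar of 2/4 = 4 eighth notes.
In eighth notes: quarter = 2; dotted quarter = 3; quarter = 2; quarter = 2; whole note = 8; dotted quarter = 3; whole = 8; quarter note = 2.
Altogether 2 + 3 + 2 + 2 + 8 + 3 + 8 + 2 = 30.
30 ÷ 4 = 7 complete bars with 2 eighth notes remaining.

2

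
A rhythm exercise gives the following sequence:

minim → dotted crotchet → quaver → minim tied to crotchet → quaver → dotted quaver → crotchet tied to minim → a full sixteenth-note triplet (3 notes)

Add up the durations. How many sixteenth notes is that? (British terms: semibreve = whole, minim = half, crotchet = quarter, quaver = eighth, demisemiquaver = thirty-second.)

Convert each value to sixteenth notes: minim = 8; dotted crotchet = 6; quaver = 2; minim tied to crotchet (minim + crotchet) = 12; quaver = 2; dotted quaver = 3; crotchet tied to minim (crotchet + minim) = 12; a full sixteenth-note triplet (3 notes) (three triplet sixteenths span one eighth) = 2.
Adding: 8 + 6 + 2 + 12 + 2 + 3 + 12 + 2 = 47 sixteenth notes.

47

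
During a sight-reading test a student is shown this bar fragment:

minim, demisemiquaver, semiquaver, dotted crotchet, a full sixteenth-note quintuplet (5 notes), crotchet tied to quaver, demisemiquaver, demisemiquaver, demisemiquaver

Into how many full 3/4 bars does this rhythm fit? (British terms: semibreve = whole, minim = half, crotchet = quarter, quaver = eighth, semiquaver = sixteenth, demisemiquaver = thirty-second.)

One bar of 3/4 = 24 thirty-second notes.
Convert each value to thirty-second notes: minim = 16; demisemiquaver = 1; semiquaver = 2; dotted crotchet = 12; a full sixteenth-note quintuplet (5 notes) (five quintuplet sixteenths span one quarter) = 8; crotchet tied to quaver (crotchet + quaver) = 12; demisemiquaver = 1; demisemiquaver = 1; demisemiquaver = 1.
Total: 16 + 1 + 2 + 12 + 8 + 12 + 1 + 1 + 1 = 54.
54 ÷ 24 = 2 complete bars with 6 left over.

2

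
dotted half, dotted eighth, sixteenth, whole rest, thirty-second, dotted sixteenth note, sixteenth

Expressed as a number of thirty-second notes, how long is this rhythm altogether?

70

In thirty-second notes: dotted half = 24; dotted eighth = 6; sixteenth = 2; whole rest = 32; thirty-second = 1; dotted sixteenth note = 3; sixteenth = 2.
Adding: 24 + 6 + 2 + 32 + 1 + 3 + 2 = 70 thirty-second notes.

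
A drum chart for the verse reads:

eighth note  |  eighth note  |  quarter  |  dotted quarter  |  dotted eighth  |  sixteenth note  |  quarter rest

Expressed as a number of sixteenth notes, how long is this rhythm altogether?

22

Express everything in sixteenth notes: eighth note = 2; eighth note = 2; quarter = 4; dotted quarter = 6; dotted eighth = 3; sixteenth note = 1; quarter rest = 4.
Sum: 2 + 2 + 4 + 6 + 3 + 1 + 4 = 22 sixteenth notes.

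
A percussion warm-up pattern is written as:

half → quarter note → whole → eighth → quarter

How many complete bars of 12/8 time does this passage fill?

1

One bar of 12/8 = 12 eighth notes.
In eighth notes: half = 4; quarter note = 2; whole = 8; eighth = 1; quarter = 2.
Altogether 4 + 2 + 8 + 1 + 2 = 17.
17 ÷ 12 = 1 complete bar with 5 left over.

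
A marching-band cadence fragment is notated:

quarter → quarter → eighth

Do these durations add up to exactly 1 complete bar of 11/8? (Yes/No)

One bar of 11/8 = 11 eighth notes.
Working in eighth notes: quarter = 2; quarter = 2; eighth = 1.
Adding: 2 + 2 + 1 = 5.
5 falls short of 11, so the answer is No.

No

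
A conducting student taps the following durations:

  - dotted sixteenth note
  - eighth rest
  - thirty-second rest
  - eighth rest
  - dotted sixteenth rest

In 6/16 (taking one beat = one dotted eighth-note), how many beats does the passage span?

2.5

One dotted eighth-note beat = 6 thirty-second notes.
Working in thirty-second notes: dotted sixteenth note = 3; eighth rest = 4; thirty-second rest = 1; eighth rest = 4; dotted sixteenth rest = 3.
Sum: 3 + 4 + 1 + 4 + 3 = 15.
15 ÷ 6 = 2.5 beats.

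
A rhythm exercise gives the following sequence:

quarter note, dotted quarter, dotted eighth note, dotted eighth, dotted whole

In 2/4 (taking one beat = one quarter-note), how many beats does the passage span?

10

One quarter-note beat = 4 sixteenth notes.
Express everything in sixteenth notes: quarter note = 4; dotted quarter = 6; dotted eighth note = 3; dotted eighth = 3; dotted whole = 24.
Total: 4 + 6 + 3 + 3 + 24 = 40.
40 ÷ 4 = 10 beats.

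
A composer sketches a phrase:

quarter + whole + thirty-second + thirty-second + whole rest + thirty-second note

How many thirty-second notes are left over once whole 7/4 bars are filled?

19

One bar of 7/4 = 56 thirty-second notes.
Each duration in thirty-second notes: quarter = 8; whole = 32; thirty-second = 1; thirty-second = 1; whole rest = 32; thirty-second note = 1.
Sum: 8 + 32 + 1 + 1 + 32 + 1 = 75.
75 ÷ 56 = 1 complete bar with 19 thirty-second notes remaining.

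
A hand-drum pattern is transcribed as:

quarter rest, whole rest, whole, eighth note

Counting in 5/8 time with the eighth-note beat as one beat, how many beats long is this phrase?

19

One eighth-note beat = 2 sixteenth notes.
Each duration in sixteenth notes: quarter rest = 4; whole rest = 16; whole = 16; eighth note = 2.
Total: 4 + 16 + 16 + 2 = 38.
38 ÷ 2 = 19 beats.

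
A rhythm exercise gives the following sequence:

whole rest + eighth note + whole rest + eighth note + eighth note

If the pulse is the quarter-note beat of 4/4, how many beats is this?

9.5

One quarter-note beat = 2 eighth notes.
Each duration in eighth notes: whole rest = 8; eighth note = 1; whole rest = 8; eighth note = 1; eighth note = 1.
Total: 8 + 1 + 8 + 1 + 1 = 19.
19 ÷ 2 = 9.5 beats.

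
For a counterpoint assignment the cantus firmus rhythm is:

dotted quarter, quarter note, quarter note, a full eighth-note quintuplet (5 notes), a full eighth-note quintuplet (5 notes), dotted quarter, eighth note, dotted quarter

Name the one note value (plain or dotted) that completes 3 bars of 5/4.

whole note

3 bars of 5/4 = 30 eighth notes.
Each duration in eighth notes: dotted quarter = 3; quarter note = 2; quarter note = 2; a full eighth-note quintuplet (5 notes) (five quintuplet eighths span one half) = 4; a full eighth-note quintuplet (5 notes) (five quintuplet eighths span one half) = 4; dotted quarter = 3; eighth note = 1; dotted quarter = 3.
Total: 3 + 2 + 2 + 4 + 4 + 3 + 1 + 3 = 22.
Remaining: 30 − 22 = 8 eighth notes, which is a whole note.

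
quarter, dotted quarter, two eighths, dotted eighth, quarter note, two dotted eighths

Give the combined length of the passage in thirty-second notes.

54

Working in thirty-second notes: quarter = 8; dotted quarter = 12; eighth = 4; eighth = 4; dotted eighth = 6; quarter note = 8; dotted eighth = 6; dotted eighth = 6.
Adding: 8 + 12 + 4 + 4 + 6 + 8 + 6 + 6 = 54 thirty-second notes.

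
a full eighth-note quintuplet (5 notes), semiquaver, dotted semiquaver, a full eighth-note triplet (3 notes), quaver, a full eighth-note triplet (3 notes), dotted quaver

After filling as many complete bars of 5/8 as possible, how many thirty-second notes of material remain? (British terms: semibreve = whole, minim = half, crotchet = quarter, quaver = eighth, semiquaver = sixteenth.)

One bar of 5/8 = 20 thirty-second notes.
Each duration in thirty-second notes: a full eighth-note quintuplet (5 notes) (five quintuplet eighths span one half) = 16; semiquaver = 2; dotted semiquaver = 3; a full eighth-note triplet (3 notes) (three triplet eighths span one quarter) = 8; quaver = 4; a full eighth-note triplet (3 notes) (three triplet eighths span one quarter) = 8; dotted quaver = 6.
Adding: 16 + 2 + 3 + 8 + 4 + 8 + 6 = 47.
47 ÷ 20 = 2 complete bars with 7 thirty-second notes remaining.

7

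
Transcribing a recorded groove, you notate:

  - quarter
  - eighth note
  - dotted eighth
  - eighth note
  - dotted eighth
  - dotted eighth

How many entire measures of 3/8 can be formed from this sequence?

One bar of 3/8 = 6 sixteenth notes.
Each duration in sixteenth notes: quarter = 4; eighth note = 2; dotted eighth = 3; eighth note = 2; dotted eighth = 3; dotted eighth = 3.
Sum: 4 + 2 + 3 + 2 + 3 + 3 = 17.
17 ÷ 6 = 2 complete bars with 5 left over.

2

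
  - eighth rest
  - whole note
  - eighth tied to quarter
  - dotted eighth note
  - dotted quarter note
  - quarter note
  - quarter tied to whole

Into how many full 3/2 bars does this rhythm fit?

2

One bar of 3/2 = 24 sixteenth notes.
Convert each value to sixteenth notes: eighth rest = 2; whole note = 16; eighth tied to quarter (eighth + quarter) = 6; dotted eighth note = 3; dotted quarter note = 6; quarter note = 4; quarter tied to whole (quarter + whole) = 20.
Altogether 2 + 16 + 6 + 3 + 6 + 4 + 20 = 57.
57 ÷ 24 = 2 complete bars with 9 left over.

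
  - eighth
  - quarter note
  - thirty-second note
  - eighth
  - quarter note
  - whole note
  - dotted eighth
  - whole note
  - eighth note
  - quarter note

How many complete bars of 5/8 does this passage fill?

One bar of 5/8 = 20 thirty-second notes.
In thirty-second notes: eighth = 4; quarter note = 8; thirty-second note = 1; eighth = 4; quarter note = 8; whole note = 32; dotted eighth = 6; whole note = 32; eighth note = 4; quarter note = 8.
Total: 4 + 8 + 1 + 4 + 8 + 32 + 6 + 32 + 4 + 8 = 107.
107 ÷ 20 = 5 complete bars with 7 left over.

5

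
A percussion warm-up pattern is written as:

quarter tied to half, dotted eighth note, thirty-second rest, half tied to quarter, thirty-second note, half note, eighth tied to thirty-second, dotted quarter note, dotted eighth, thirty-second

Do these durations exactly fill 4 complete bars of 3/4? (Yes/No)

Yes

One bar of 3/4 = 24 thirty-second notes, so 4 bars = 96.
Each duration in thirty-second notes: quarter tied to half (quarter + half) = 24; dotted eighth note = 6; thirty-second rest = 1; half tied to quarter (half + quarter) = 24; thirty-second note = 1; half note = 16; eighth tied to thirty-second (eighth + thirty-second) = 5; dotted quarter note = 12; dotted eighth = 6; thirty-second = 1.
Altogether 24 + 6 + 1 + 24 + 1 + 16 + 5 + 12 + 6 + 1 = 96.
96 equals 96, so the answer is Yes.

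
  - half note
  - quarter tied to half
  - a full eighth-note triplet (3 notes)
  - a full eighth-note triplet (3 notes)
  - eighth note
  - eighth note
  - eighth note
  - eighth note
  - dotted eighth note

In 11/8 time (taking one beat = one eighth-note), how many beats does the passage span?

19.5

One eighth-note beat = 2 sixteenth notes.
Convert each value to sixteenth notes: half note = 8; quarter tied to half (quarter + half) = 12; a full eighth-note triplet (3 notes) (three triplet eighths span one quarter) = 4; a full eighth-note triplet (3 notes) (three triplet eighths span one quarter) = 4; eighth note = 2; eighth note = 2; eighth note = 2; eighth note = 2; dotted eighth note = 3.
Altogether 8 + 12 + 4 + 4 + 2 + 2 + 2 + 2 + 3 = 39.
39 ÷ 2 = 19.5 beats.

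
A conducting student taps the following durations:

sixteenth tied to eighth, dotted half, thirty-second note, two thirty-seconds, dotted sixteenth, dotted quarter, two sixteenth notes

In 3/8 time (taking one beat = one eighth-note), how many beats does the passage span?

13

One eighth-note beat = 4 thirty-second notes.
Express everything in thirty-second notes: sixteenth tied to eighth (sixteenth + eighth) = 6; dotted half = 24; thirty-second note = 1; thirty-second = 1; thirty-second = 1; dotted sixteenth = 3; dotted quarter = 12; sixteenth note = 2; sixteenth note = 2.
Sum: 6 + 24 + 1 + 1 + 1 + 3 + 12 + 2 + 2 = 52.
52 ÷ 4 = 13 beats.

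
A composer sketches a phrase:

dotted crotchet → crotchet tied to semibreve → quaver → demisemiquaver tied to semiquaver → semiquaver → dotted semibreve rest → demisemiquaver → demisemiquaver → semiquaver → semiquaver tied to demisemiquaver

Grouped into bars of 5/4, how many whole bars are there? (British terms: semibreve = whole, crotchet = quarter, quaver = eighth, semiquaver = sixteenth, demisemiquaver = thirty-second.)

2

One bar of 5/4 = 40 thirty-second notes.
Each duration in thirty-second notes: dotted crotchet = 12; crotchet tied to semibreve (crotchet + semibreve) = 40; quaver = 4; demisemiquaver tied to semiquaver (demisemiquaver + semiquaver) = 3; semiquaver = 2; dotted semibreve rest = 48; demisemiquaver = 1; demisemiquaver = 1; semiquaver = 2; semiquaver tied to demisemiquaver (semiquaver + demisemiquaver) = 3.
Adding: 12 + 40 + 4 + 3 + 2 + 48 + 1 + 1 + 2 + 3 = 116.
116 ÷ 40 = 2 complete bars with 36 left over.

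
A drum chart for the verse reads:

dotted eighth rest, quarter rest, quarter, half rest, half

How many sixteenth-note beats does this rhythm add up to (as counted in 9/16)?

27

One sixteenth-note beat = 2 thirty-second notes.
Express everything in thirty-second notes: dotted eighth rest = 6; quarter rest = 8; quarter = 8; half rest = 16; half = 16.
Total: 6 + 8 + 8 + 16 + 16 = 54.
54 ÷ 2 = 27 beats.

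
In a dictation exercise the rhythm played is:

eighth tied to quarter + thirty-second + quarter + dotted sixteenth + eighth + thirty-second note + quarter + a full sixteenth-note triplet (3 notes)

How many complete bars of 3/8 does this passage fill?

3

One bar of 3/8 = 12 thirty-second notes.
Each duration in thirty-second notes: eighth tied to quarter (eighth + quarter) = 12; thirty-second = 1; quarter = 8; dotted sixteenth = 3; eighth = 4; thirty-second note = 1; quarter = 8; a full sixteenth-note triplet (3 notes) (three triplet sixteenths span one eighth) = 4.
Altogether 12 + 1 + 8 + 3 + 4 + 1 + 8 + 4 = 41.
41 ÷ 12 = 3 complete bars with 5 left over.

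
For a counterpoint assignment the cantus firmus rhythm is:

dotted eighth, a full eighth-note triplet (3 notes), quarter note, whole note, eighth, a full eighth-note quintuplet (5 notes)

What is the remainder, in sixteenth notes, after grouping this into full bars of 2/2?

5

One bar of 2/2 = 16 sixteenth notes.
Express everything in sixteenth notes: dotted eighth = 3; a full eighth-note triplet (3 notes) (three triplet eighths span one quarter) = 4; quarter note = 4; whole note = 16; eighth = 2; a full eighth-note quintuplet (5 notes) (five quintuplet eighths span one half) = 8.
Altogether 3 + 4 + 4 + 16 + 2 + 8 = 37.
37 ÷ 16 = 2 complete bars with 5 sixteenth notes remaining.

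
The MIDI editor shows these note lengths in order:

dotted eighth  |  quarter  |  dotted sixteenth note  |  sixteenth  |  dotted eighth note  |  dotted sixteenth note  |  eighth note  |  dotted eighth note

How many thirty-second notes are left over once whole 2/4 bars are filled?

One bar of 2/4 = 16 thirty-second notes.
In thirty-second notes: dotted eighth = 6; quarter = 8; dotted sixteenth note = 3; sixteenth = 2; dotted eighth note = 6; dotted sixteenth note = 3; eighth note = 4; dotted eighth note = 6.
Total: 6 + 8 + 3 + 2 + 6 + 3 + 4 + 6 = 38.
38 ÷ 16 = 2 complete bars with 6 thirty-second notes remaining.

6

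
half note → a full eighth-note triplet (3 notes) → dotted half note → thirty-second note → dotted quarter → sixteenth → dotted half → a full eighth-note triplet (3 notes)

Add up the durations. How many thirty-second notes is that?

95

Express everything in thirty-second notes: half note = 16; a full eighth-note triplet (3 notes) (three triplet eighths span one quarter) = 8; dotted half note = 24; thirty-second note = 1; dotted quarter = 12; sixteenth = 2; dotted half = 24; a full eighth-note triplet (3 notes) (three triplet eighths span one quarter) = 8.
Total: 16 + 8 + 24 + 1 + 12 + 2 + 24 + 8 = 95 thirty-second notes.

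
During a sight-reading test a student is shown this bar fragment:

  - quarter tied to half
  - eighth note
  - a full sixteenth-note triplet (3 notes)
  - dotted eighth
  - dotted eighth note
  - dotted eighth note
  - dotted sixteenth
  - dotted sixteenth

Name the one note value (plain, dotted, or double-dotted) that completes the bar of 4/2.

quarter note

The bar of 4/2 = 64 thirty-second notes.
In thirty-second notes: quarter tied to half (quarter + half) = 24; eighth note = 4; a full sixteenth-note triplet (3 notes) (three triplet sixteenths span one eighth) = 4; dotted eighth = 6; dotted eighth note = 6; dotted eighth note = 6; dotted sixteenth = 3; dotted sixteenth = 3.
Total: 24 + 4 + 4 + 6 + 6 + 6 + 3 + 3 = 56.
Remaining: 64 − 56 = 8 thirty-second notes, which is a quarter note.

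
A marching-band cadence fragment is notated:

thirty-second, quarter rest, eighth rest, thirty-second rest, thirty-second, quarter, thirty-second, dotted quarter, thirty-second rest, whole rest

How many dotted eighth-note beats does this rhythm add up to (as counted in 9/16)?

11.5

One dotted eighth-note beat = 6 thirty-second notes.
Express everything in thirty-second notes: thirty-second = 1; quarter rest = 8; eighth rest = 4; thirty-second rest = 1; thirty-second = 1; quarter = 8; thirty-second = 1; dotted quarter = 12; thirty-second rest = 1; whole rest = 32.
Sum: 1 + 8 + 4 + 1 + 1 + 8 + 1 + 12 + 1 + 32 = 69.
69 ÷ 6 = 11.5 beats.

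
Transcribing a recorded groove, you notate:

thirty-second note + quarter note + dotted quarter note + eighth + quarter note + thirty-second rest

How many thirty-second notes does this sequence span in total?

Express everything in thirty-second notes: thirty-second note = 1; quarter note = 8; dotted quarter note = 12; eighth = 4; quarter note = 8; thirty-second rest = 1.
Adding: 1 + 8 + 12 + 4 + 8 + 1 = 34 thirty-second notes.

34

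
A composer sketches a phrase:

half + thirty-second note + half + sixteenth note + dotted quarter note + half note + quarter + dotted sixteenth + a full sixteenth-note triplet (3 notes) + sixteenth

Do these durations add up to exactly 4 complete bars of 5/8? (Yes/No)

Yes

One bar of 5/8 = 20 thirty-second notes, so 4 bars = 80.
In thirty-second notes: half = 16; thirty-second note = 1; half = 16; sixteenth note = 2; dotted quarter note = 12; half note = 16; quarter = 8; dotted sixteenth = 3; a full sixteenth-note triplet (3 notes) (three triplet sixteenths span one eighth) = 4; sixteenth = 2.
Total: 16 + 1 + 16 + 2 + 12 + 16 + 8 + 3 + 4 + 2 = 80.
80 equals 80, so the answer is Yes.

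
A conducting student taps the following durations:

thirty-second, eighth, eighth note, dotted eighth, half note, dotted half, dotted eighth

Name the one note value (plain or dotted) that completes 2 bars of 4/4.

dotted sixteenth note

2 bars of 4/4 = 64 thirty-second notes.
Working in thirty-second notes: thirty-second = 1; eighth = 4; eighth note = 4; dotted eighth = 6; half note = 16; dotted half = 24; dotted eighth = 6.
Adding: 1 + 4 + 4 + 6 + 16 + 24 + 6 = 61.
Remaining: 64 − 61 = 3 thirty-second notes, which is a dotted sixteenth note.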